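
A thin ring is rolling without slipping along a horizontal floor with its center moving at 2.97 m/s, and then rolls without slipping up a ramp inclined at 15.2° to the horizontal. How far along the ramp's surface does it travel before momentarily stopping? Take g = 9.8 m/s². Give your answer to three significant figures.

d ≈ 3.43 m

Here I = MR², so the shape factor k = I/(MR²) = 1.
Since it rolls without slipping, ω = v/R and KE = ½Mv² + ½Iω² = ½(1+k)Mv² = Mv².
Setting this equal to Mgh gives the vertical rise h = (1+k)v₀²/(2g) = 2×2.97²/(2×9.8) = 0.9001 m.
The distance along the slope is d = h/sinθ = 0.9001/sin15.2° ≈ 3.43 m.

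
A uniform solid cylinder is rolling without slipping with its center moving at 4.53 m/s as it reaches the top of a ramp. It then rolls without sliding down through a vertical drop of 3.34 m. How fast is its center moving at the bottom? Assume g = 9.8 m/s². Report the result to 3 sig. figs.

With I = (1/2)MR², the ratio k = I/(MR²) is 0.5.
The rolling condition ω = v/R makes the rotational term ½I(v/R)² = ½kMv², so KE_total = ½(1+k)Mv² = (3/4)Mv².
Conserving energy between top and bottom: (3/4)Mv² = (3/4)Mv₀² + Mgh, hence v² = v₀² + 2gh/(1+k).
v = √(4.53² + 2×9.8×3.34/1.5) = √64.16 ≈ 8.01 m/s.

v ≈ 8.01 m/s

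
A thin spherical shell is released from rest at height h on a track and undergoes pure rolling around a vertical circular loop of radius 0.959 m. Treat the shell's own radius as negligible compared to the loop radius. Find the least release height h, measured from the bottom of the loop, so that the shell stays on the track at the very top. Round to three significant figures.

h_min ≈ 2.72 m

Here I = (2/3)MR², so the shape factor k = I/(MR²) = 2/3.
At the top, contact is just lost when gravity alone supplies the centripetal force: Mg = Mv_top²/r, i.e. v_top² = gr.
With ω = v/R, the kinetic energy at speed v is ½(1+k)Mv² = (5/6)Mv².
Energy conservation from release (height h) to the top (height 2r): Mgh = Mg(2r) + (5/6)M·gr.
Thus h_min = 2r + (1+k)r/2 = r(2 + 1.667/2) = 0.959 × 2.833 ≈ 2.72 m.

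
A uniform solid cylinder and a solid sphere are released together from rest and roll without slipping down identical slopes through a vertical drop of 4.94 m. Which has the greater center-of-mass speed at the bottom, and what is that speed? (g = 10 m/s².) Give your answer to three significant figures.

the solid sphere, at v ≈ 8.40 m/s

For rolling without slipping, Mgh = ½(1+k)Mv² where k = I/(MR²), so v = √(2gh/(1+k)).
Uniform solid cylinder: k = 0.5, giving v = √(2×10×4.94/1.5) = 8.116 m/s.
Solid sphere: k = 0.4, giving v = √(2×10×4.94/1.4) = 8.401 m/s.
The smaller k wins: the solid sphere, at ≈ 8.40 m/s.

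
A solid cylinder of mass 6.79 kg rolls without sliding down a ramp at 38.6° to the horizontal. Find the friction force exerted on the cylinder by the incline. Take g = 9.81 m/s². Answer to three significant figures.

f ≈ 13.9 N

The moment of inertia is (1/2)MR², giving k ≡ I/(MR²) = 0.5.
Translational: Mg sinθ − f = Ma. Rotational about the CM: fR = Iα = kMRa, so f = kMa.
Combining, a = g sinθ/(1+k) and f = kMa = kMg sinθ/(1+k).
f = 0.5 × 6.79 × 9.81 × sin38.6° / 1.5 ≈ 13.9 N.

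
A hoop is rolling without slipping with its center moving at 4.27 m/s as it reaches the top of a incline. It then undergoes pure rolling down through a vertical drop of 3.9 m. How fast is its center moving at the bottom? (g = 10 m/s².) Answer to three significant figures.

v ≈ 7.57 m/s

For this body I = MR², i.e. k = I/(MR²) = 1.
The rolling condition ω = v/R makes the rotational term ½I(v/R)² = ½kMv², so KE_total = ½(1+k)Mv² = Mv².
Energy conservation: Mv₀² + Mgh = Mv², so v² = v₀² + 2gh/(1+k).
v = √(4.27² + 2×10×3.9/2) = √57.23 ≈ 7.57 m/s.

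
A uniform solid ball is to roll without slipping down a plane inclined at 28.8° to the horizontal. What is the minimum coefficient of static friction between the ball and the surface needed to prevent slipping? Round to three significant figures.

With I = (2/5)MR², the ratio k = I/(MR²) is 0.4.
Newton's second law down the slope: Mg sinθ − f = Ma. The torque equation fR = Iα (with α = a/R) gives f = kMa.
These give a = g sinθ/(1+k) and the required friction f = kMg sinθ/(1+k).
The normal force is N = Mg cosθ, so μ_min = f/N = k tanθ/(1+k).
μ_min = 0.4 × tan28.8° / 1.4 ≈ 0.157.

μ_min ≈ 0.157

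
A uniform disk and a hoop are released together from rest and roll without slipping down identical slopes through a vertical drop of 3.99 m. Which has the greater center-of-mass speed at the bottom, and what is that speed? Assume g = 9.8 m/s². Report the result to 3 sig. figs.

the uniform disk, at v ≈ 7.22 m/s

For rolling without slipping, Mgh = ½(1+k)Mv² where k = I/(MR²), so v = √(2gh/(1+k)).
Uniform disk: k = 0.5, giving v = √(2×9.8×3.99/1.5) = 7.221 m/s.
Hoop: k = 1, giving v = √(2×9.8×3.99/2) = 6.253 m/s.
The smaller k wins: the uniform disk, at ≈ 7.22 m/s.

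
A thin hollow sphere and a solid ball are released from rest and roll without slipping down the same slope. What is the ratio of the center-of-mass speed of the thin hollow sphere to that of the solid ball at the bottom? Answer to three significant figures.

Each satisfies Mgh = ½(1+k)Mv² with k = I/(MR²), so v ∝ 1/√(1+k).
For the thin hollow sphere k = 2/3; for the solid ball k = 0.4.
v₁/v₂ = √((1+k₂)/(1+k₁)) = √(1.4/1.667) ≈ 0.917.

v_ratio ≈ 0.917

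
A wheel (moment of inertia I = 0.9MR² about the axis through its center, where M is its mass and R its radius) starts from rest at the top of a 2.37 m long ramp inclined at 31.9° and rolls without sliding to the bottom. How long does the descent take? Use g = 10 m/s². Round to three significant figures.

The moment of inertia is 0.9MR², giving k ≡ I/(MR²) = 0.9.
Newton's second law down the slope: Mg sinθ − f = Ma. The torque equation fR = Iα (with α = a/R) gives f = kMa.
Hence a = g sinθ/(1+k) = 10×sin31.9°/1.9 = 2.781 m/s².
Starting from rest, L = ½at², so t = √(2L/a) = √(2×2.37/2.781) ≈ 1.31 s.

t ≈ 1.31 s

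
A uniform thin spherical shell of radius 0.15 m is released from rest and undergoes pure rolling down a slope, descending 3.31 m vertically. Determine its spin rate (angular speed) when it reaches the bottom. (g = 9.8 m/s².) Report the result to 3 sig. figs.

The moment of inertia is (2/3)MR², giving k ≡ I/(MR²) = 2/3.
Since it rolls without slipping, ω = v/R and KE = ½Mv² + ½Iω² = ½(1+k)Mv² = (5/6)Mv².
Energy conservation Mgh = ½(1+k)Mv² gives v = √(2gh/(1+k)) = √(2 × 9.8 × 3.31 / 1.667) = 6.239 m/s.
Then ω = v/R = 6.239 / 0.15 ≈ 41.6 rad/s.

ω ≈ 41.6 rad/s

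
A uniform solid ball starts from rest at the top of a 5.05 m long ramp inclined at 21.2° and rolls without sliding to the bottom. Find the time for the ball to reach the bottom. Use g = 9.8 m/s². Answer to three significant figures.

Here I = (2/5)MR², so the shape factor k = I/(MR²) = 0.4.
Newton's second law down the slope: Mg sinθ − f = Ma. The torque equation fR = Iα (with α = a/R) gives f = kMa.
Hence a = g sinθ/(1+k) = 9.8×sin21.2°/1.4 = 2.531 m/s².
Starting from rest, L = ½at², so t = √(2L/a) = √(2×5.05/2.531) ≈ 2.00 s.

t ≈ 2.00 s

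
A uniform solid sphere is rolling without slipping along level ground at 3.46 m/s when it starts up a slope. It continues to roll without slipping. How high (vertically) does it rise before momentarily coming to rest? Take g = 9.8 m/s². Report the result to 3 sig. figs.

With I = (2/5)MR², the ratio k = I/(MR²) is 0.4.
Pure rolling means v = ωR; then KE = ½Mv² + ½I(v/R)² = ½(1+k)Mv² = (7/10)Mv².
At the top the kinetic energy is zero, so (7/10)Mv₀² = Mgh.
Thus h = (1+k)v₀²/(2g) = 1.4 × 3.46² / (2 × 9.8) ≈ 0.855 m.

h ≈ 0.855 m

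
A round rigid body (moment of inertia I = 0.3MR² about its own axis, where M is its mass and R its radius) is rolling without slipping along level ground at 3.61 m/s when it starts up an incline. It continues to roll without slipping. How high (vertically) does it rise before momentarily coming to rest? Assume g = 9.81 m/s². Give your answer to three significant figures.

h ≈ 0.863 m

For this body I = 0.3MR², i.e. k = I/(MR²) = 0.3.
Rolling without slipping gives ω = v/R, so the total kinetic energy is ½Mv² + ½Iω² = ½(1+k)Mv² = (13/20)Mv².
All of this converts to potential energy at the highest point: (13/20)Mv₀² = Mgh.
Thus h = (1+k)v₀²/(2g) = 1.3 × 3.61² / (2 × 9.81) ≈ 0.863 m.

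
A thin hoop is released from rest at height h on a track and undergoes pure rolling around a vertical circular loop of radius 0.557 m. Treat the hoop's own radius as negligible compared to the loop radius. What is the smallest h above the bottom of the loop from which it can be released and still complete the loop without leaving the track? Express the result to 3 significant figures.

For this body I = MR², i.e. k = I/(MR²) = 1.
At the top, contact is just lost when gravity alone supplies the centripetal force: Mg = Mv_top²/r, i.e. v_top² = gr.
With ω = v/R, the kinetic energy at speed v is ½(1+k)Mv² = Mv².
Energy conservation from release (height h) to the top (height 2r): Mgh = Mg(2r) + M·gr.
Thus h_min = 2r + (1+k)r/2 = r(2 + 2/2) = 0.557 × 3 ≈ 1.67 m.

h_min ≈ 1.67 m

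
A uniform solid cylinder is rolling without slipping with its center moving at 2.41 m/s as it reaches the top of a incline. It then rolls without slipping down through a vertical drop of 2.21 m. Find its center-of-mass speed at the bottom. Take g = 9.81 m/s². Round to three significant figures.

v ≈ 5.89 m/s

The moment of inertia is (1/2)MR², giving k ≡ I/(MR²) = 0.5.
Rolling without slipping gives ω = v/R, so the total kinetic energy is ½Mv² + ½Iω² = ½(1+k)Mv² = (3/4)Mv².
Conserving energy between top and bottom: (3/4)Mv² = (3/4)Mv₀² + Mgh, hence v² = v₀² + 2gh/(1+k).
v = √(2.41² + 2×9.81×2.21/1.5) = √34.71 ≈ 5.89 m/s.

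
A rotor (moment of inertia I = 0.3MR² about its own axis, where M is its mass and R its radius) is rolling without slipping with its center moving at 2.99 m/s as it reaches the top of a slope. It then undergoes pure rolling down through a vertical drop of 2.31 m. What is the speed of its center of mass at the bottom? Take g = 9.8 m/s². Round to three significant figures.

For this body I = 0.3MR², i.e. k = I/(MR²) = 0.3.
Pure rolling means v = ωR; then KE = ½Mv² + ½I(v/R)² = ½(1+k)Mv² = (13/20)Mv².
Energy conservation: (13/20)Mv₀² + Mgh = (13/20)Mv², so v² = v₀² + 2gh/(1+k).
v = √(2.99² + 2×9.8×2.31/1.3) = √43.77 ≈ 6.62 m/s.

v ≈ 6.62 m/s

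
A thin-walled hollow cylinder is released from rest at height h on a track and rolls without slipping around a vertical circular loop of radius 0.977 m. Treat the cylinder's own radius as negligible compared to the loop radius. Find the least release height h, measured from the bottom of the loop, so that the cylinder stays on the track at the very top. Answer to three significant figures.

For this body I = MR², i.e. k = I/(MR²) = 1.
At the top, contact is just lost when gravity alone supplies the centripetal force: Mg = Mv_top²/r, i.e. v_top² = gr.
With ω = v/R, the kinetic energy at speed v is ½(1+k)Mv² = Mv².
Energy conservation from release (height h) to the top (height 2r): Mgh = Mg(2r) + M·gr.
Thus h_min = 2r + (1+k)r/2 = r(2 + 2/2) = 0.977 × 3 ≈ 2.93 m.

h_min ≈ 2.93 m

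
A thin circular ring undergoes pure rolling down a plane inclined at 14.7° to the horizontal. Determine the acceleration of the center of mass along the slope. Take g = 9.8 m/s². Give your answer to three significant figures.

a ≈ 1.24 m/s²

Here I = MR², so the shape factor k = I/(MR²) = 1.
Newton's second law down the slope: Mg sinθ − f = Ma. The torque equation fR = Iα (with α = a/R) gives f = kMa.
Eliminating f: Mg sinθ = (1+k)Ma, so a = g sinθ/(1+k) = 9.8 × sin14.7° / 2 ≈ 1.24 m/s².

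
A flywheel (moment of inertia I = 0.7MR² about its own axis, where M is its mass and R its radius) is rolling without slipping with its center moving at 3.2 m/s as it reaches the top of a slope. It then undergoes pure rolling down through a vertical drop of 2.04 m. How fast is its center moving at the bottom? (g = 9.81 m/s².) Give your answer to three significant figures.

v ≈ 5.81 m/s

The moment of inertia is 0.7MR², giving k ≡ I/(MR²) = 0.7.
Pure rolling means v = ωR; then KE = ½Mv² + ½I(v/R)² = ½(1+k)Mv² = (17/20)Mv².
Energy conservation: (17/20)Mv₀² + Mgh = (17/20)Mv², so v² = v₀² + 2gh/(1+k).
v = √(3.2² + 2×9.81×2.04/1.7) = √33.78 ≈ 5.81 m/s.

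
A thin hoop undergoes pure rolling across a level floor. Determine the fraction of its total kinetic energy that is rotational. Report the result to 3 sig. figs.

fraction ≈ 0.500

With I = MR², the ratio k = I/(MR²) is 1.
Since ω = v/R, the translational part is ½Mv² and the rotational part is ½I(v/R)² = ½kMv²; the total is ½(1+k)Mv².
The rotational fraction is therefore k/(1+k) = 1/2 ≈ 0.500.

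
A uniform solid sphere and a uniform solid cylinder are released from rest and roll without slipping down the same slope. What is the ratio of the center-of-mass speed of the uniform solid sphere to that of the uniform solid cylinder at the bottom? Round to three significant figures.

Each satisfies Mgh = ½(1+k)Mv² with k = I/(MR²), so v ∝ 1/√(1+k).
For the uniform solid sphere k = 0.4; for the uniform solid cylinder k = 0.5.
v₁/v₂ = √((1+k₂)/(1+k₁)) = √(1.5/1.4) ≈ 1.04.

v_ratio ≈ 1.04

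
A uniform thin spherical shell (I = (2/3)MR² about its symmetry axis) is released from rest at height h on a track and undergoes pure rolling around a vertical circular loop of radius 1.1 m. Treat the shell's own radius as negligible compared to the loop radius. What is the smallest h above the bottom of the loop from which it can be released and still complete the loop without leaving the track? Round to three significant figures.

With I = (2/3)MR², the ratio k = I/(MR²) is 2/3.
At the top of the loop, the minimum-contact condition is Mg = Mv_top²/r, so v_top² = gr.
With ω = v/R, the kinetic energy at speed v is ½(1+k)Mv² = (5/6)Mv².
Energy conservation from release (height h) to the top (height 2r): Mgh = Mg(2r) + (5/6)M·gr.
Thus h_min = 2r + (1+k)r/2 = r(2 + 1.667/2) = 1.1 × 2.833 ≈ 3.12 m.

h_min ≈ 3.12 m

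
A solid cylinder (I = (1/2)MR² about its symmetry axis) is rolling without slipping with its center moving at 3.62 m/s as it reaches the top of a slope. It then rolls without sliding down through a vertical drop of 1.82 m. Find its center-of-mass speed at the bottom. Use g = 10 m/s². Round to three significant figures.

Here I = (1/2)MR², so the shape factor k = I/(MR²) = 0.5.
Pure rolling means v = ωR; then KE = ½Mv² + ½I(v/R)² = ½(1+k)Mv² = (3/4)Mv².
Energy conservation: (3/4)Mv₀² + Mgh = (3/4)Mv², so v² = v₀² + 2gh/(1+k).
v = √(3.62² + 2×10×1.82/1.5) = √37.37 ≈ 6.11 m/s.

v ≈ 6.11 m/s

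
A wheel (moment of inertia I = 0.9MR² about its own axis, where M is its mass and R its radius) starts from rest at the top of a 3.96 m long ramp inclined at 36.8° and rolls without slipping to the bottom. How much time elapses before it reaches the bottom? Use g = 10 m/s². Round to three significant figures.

t ≈ 1.58 s

With I = 0.9MR², the ratio k = I/(MR²) is 0.9.
Along the incline Mg sinθ − f = Ma, and torque about the center fR = Iα = kMR²(a/R) gives f = kMa.
Hence a = g sinθ/(1+k) = 10×sin36.8°/1.9 = 3.153 m/s².
With constant a from rest, t = √(2L/a) = √(2·3.96/3.153) ≈ 1.58 s.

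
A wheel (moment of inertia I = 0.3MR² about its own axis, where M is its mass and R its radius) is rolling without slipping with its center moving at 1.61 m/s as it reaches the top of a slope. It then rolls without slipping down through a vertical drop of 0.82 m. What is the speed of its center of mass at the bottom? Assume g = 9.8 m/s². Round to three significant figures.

v ≈ 3.87 m/s

For this body I = 0.3MR², i.e. k = I/(MR²) = 0.3.
The rolling condition ω = v/R makes the rotational term ½I(v/R)² = ½kMv², so KE_total = ½(1+k)Mv² = (13/20)Mv².
Energy conservation: (13/20)Mv₀² + Mgh = (13/20)Mv², so v² = v₀² + 2gh/(1+k).
v = √(1.61² + 2×9.8×0.82/1.3) = √14.96 ≈ 3.87 m/s.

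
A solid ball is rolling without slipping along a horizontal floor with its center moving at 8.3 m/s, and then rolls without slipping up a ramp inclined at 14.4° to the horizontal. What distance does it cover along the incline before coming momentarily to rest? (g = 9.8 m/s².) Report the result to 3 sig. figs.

d ≈ 19.8 m

The moment of inertia is (2/5)MR², giving k ≡ I/(MR²) = 0.4.
Rolling without slipping gives ω = v/R, so the total kinetic energy is ½Mv² + ½Iω² = ½(1+k)Mv² = (7/10)Mv².
Setting this equal to Mgh gives the vertical rise h = (1+k)v₀²/(2g) = 1.4×8.3²/(2×9.8) = 4.921 m.
Along the incline, d = h/sinθ = 4.921/sin14.4° ≈ 19.8 m.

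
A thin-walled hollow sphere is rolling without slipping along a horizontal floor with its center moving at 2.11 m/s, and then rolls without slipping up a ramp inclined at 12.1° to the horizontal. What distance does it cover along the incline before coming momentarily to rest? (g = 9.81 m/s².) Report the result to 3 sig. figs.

For this body I = (2/3)MR², i.e. k = I/(MR²) = 2/3.
Rolling without slipping gives ω = v/R, so the total kinetic energy is ½Mv² + ½Iω² = ½(1+k)Mv² = (5/6)Mv².
Setting this equal to Mgh gives the vertical rise h = (1+k)v₀²/(2g) = 1.667×2.11²/(2×9.81) = 0.3782 m.
The distance along the slope is d = h/sinθ = 0.3782/sin12.1° ≈ 1.80 m.

d ≈ 1.80 m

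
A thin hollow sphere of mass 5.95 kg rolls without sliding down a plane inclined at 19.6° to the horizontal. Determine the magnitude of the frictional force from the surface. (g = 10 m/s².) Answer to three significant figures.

Here I = (2/3)MR², so the shape factor k = I/(MR²) = 2/3.
Translational: Mg sinθ − f = Ma. Rotational about the CM: fR = Iα = kMRa, so f = kMa.
Combining, a = g sinθ/(1+k) and f = kMa = kMg sinθ/(1+k).
f = (2/3) × 5.95 × 10 × sin19.6° / 1.667 ≈ 7.98 N.

f ≈ 7.98 N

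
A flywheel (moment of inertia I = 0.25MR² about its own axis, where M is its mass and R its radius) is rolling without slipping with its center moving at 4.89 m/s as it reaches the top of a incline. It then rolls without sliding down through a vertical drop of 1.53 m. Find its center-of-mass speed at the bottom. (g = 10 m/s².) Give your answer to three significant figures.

v ≈ 6.96 m/s

With I = 0.25MR², the ratio k = I/(MR²) is 0.25.
Pure rolling means v = ωR; then KE = ½Mv² + ½I(v/R)² = ½(1+k)Mv² = (5/8)Mv².
Energy conservation: (5/8)Mv₀² + Mgh = (5/8)Mv², so v² = v₀² + 2gh/(1+k).
v = √(4.89² + 2×10×1.53/1.25) = √48.39 ≈ 6.96 m/s.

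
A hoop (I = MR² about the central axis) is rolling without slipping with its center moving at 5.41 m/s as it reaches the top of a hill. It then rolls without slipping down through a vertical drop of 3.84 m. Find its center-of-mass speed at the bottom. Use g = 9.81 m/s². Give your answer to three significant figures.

With I = MR², the ratio k = I/(MR²) is 1.
Rolling without slipping gives ω = v/R, so the total kinetic energy is ½Mv² + ½Iω² = ½(1+k)Mv² = Mv².
Energy conservation: Mv₀² + Mgh = Mv², so v² = v₀² + 2gh/(1+k).
v = √(5.41² + 2×9.81×3.84/2) = √66.94 ≈ 8.18 m/s.

v ≈ 8.18 m/s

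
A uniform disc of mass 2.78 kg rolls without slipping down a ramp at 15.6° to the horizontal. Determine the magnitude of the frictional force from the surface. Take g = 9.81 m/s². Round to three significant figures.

f ≈ 2.44 N

With I = (1/2)MR², the ratio k = I/(MR²) is 0.5.
Along the incline Mg sinθ − f = Ma, and torque about the center fR = Iα = kMR²(a/R) gives f = kMa.
Combining, a = g sinθ/(1+k) and f = kMa = kMg sinθ/(1+k).
f = 0.5 × 2.78 × 9.81 × sin15.6° / 1.5 ≈ 2.44 N.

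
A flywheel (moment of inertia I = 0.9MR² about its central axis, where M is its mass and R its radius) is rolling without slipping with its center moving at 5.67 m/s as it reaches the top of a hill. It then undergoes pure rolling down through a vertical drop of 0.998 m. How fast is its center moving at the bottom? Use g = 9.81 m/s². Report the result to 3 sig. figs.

v ≈ 6.52 m/s

With I = 0.9MR², the ratio k = I/(MR²) is 0.9.
Since it rolls without slipping, ω = v/R and KE = ½Mv² + ½Iω² = ½(1+k)Mv² = (19/20)Mv².
Conserving energy between top and bottom: (19/20)Mv² = (19/20)Mv₀² + Mgh, hence v² = v₀² + 2gh/(1+k).
v = √(5.67² + 2×9.81×0.998/1.9) = √42.45 ≈ 6.52 m/s.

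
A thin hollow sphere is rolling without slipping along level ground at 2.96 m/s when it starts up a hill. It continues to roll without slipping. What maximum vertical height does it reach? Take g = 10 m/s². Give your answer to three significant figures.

h ≈ 0.730 m

With I = (2/3)MR², the ratio k = I/(MR²) is 2/3.
Pure rolling means v = ωR; then KE = ½Mv² + ½I(v/R)² = ½(1+k)Mv² = (5/6)Mv².
At the top the kinetic energy is zero, so (5/6)Mv₀² = Mgh.
Thus h = (1+k)v₀²/(2g) = 1.667 × 2.96² / (2 × 10) ≈ 0.730 m.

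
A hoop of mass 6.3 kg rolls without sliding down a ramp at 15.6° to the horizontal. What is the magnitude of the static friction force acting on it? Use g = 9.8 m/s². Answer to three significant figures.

For this body I = MR², i.e. k = I/(MR²) = 1.
Along the incline Mg sinθ − f = Ma, and torque about the center fR = Iα = kMR²(a/R) gives f = kMa.
Combining, a = g sinθ/(1+k) and f = kMa = kMg sinθ/(1+k).
f = 1 × 6.3 × 9.8 × sin15.6° / 2 ≈ 8.30 N.

f ≈ 8.30 N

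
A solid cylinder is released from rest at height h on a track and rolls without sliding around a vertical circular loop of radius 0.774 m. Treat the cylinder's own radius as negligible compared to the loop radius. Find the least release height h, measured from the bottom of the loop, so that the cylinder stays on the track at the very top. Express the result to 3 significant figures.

Here I = (1/2)MR², so the shape factor k = I/(MR²) = 0.5.
At the top, contact is just lost when gravity alone supplies the centripetal force: Mg = Mv_top²/r, i.e. v_top² = gr.
With ω = v/R, the kinetic energy at speed v is ½(1+k)Mv² = (3/4)Mv².
Energy conservation from release (height h) to the top (height 2r): Mgh = Mg(2r) + (3/4)M·gr.
Thus h_min = 2r + (1+k)r/2 = r(2 + 1.5/2) = 0.774 × 2.75 ≈ 2.13 m.

h_min ≈ 2.13 m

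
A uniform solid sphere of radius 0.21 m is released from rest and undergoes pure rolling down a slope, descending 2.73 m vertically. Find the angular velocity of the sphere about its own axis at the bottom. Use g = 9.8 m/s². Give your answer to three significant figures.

ω ≈ 29.4 rad/s

The moment of inertia is (2/5)MR², giving k ≡ I/(MR²) = 0.4.
Pure rolling means v = ωR; then KE = ½Mv² + ½I(v/R)² = ½(1+k)Mv² = (7/10)Mv².
Energy conservation Mgh = ½(1+k)Mv² gives v = √(2gh/(1+k)) = √(2 × 9.8 × 2.73 / 1.4) = 6.182 m/s.
The angular speed follows from ω = v/R = 6.182/0.21 ≈ 29.4 rad/s.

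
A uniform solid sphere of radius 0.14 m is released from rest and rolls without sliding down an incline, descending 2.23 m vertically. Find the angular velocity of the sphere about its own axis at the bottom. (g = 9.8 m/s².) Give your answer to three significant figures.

ω ≈ 39.9 rad/s

For this body I = (2/5)MR², i.e. k = I/(MR²) = 0.4.
Pure rolling means v = ωR; then KE = ½Mv² + ½I(v/R)² = ½(1+k)Mv² = (7/10)Mv².
Energy conservation Mgh = ½(1+k)Mv² gives v = √(2gh/(1+k)) = √(2 × 9.8 × 2.23 / 1.4) = 5.587 m/s.
Then ω = v/R = 5.587 / 0.14 ≈ 39.9 rad/s.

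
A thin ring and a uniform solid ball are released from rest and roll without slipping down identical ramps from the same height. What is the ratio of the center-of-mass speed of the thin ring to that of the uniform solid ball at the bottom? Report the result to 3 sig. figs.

Each satisfies Mgh = ½(1+k)Mv² with k = I/(MR²), so v ∝ 1/√(1+k).
For the thin ring k = 1; for the uniform solid ball k = 0.4.
v₁/v₂ = √((1+k₂)/(1+k₁)) = √(1.4/2) ≈ 0.837.

v_ratio ≈ 0.837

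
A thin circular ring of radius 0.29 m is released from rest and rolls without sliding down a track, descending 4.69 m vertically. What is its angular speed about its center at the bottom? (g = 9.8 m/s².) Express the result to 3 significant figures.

The moment of inertia is MR², giving k ≡ I/(MR²) = 1.
Rolling without slipping gives ω = v/R, so the total kinetic energy is ½Mv² + ½Iω² = ½(1+k)Mv² = Mv².
Energy conservation Mgh = ½(1+k)Mv² gives v = √(2gh/(1+k)) = √(2 × 9.8 × 4.69 / 2) = 6.78 m/s.
The angular speed follows from ω = v/R = 6.78/0.29 ≈ 23.4 rad/s.

ω ≈ 23.4 rad/s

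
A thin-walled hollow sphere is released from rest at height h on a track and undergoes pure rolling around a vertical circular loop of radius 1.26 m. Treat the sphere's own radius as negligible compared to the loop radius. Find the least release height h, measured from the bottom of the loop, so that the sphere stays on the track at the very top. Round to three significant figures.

With I = (2/3)MR², the ratio k = I/(MR²) is 2/3.
At the top of the loop, the minimum-contact condition is Mg = Mv_top²/r, so v_top² = gr.
With ω = v/R, the kinetic energy at speed v is ½(1+k)Mv² = (5/6)Mv².
Energy conservation from release (height h) to the top (height 2r): Mgh = Mg(2r) + (5/6)M·gr.
Thus h_min = 2r + (1+k)r/2 = r(2 + 1.667/2) = 1.26 × 2.833 ≈ 3.57 m.

h_min ≈ 3.57 m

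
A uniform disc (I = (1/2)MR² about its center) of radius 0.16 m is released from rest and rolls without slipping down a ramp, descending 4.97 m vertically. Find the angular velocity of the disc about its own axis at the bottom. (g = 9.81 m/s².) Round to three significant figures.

ω ≈ 50.4 rad/s

With I = (1/2)MR², the ratio k = I/(MR²) is 0.5.
The rolling condition ω = v/R makes the rotational term ½I(v/R)² = ½kMv², so KE_total = ½(1+k)Mv² = (3/4)Mv².
Energy conservation Mgh = ½(1+k)Mv² gives v = √(2gh/(1+k)) = √(2 × 9.81 × 4.97 / 1.5) = 8.063 m/s.
The angular speed follows from ω = v/R = 8.063/0.16 ≈ 50.4 rad/s.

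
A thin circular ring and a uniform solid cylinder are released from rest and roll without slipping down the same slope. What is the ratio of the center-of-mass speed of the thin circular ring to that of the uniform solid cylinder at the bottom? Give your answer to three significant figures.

v_ratio ≈ 0.866

Each satisfies Mgh = ½(1+k)Mv² with k = I/(MR²), so v ∝ 1/√(1+k).
For the thin circular ring k = 1; for the uniform solid cylinder k = 0.5.
v₁/v₂ = √((1+k₂)/(1+k₁)) = √(1.5/2) ≈ 0.866.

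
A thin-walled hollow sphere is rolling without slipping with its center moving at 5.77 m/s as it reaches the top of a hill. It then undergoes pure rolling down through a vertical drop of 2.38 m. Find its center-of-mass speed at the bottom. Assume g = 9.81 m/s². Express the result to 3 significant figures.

v ≈ 7.83 m/s

For this body I = (2/3)MR², i.e. k = I/(MR²) = 2/3.
Since it rolls without slipping, ω = v/R and KE = ½Mv² + ½Iω² = ½(1+k)Mv² = (5/6)Mv².
Energy conservation: (5/6)Mv₀² + Mgh = (5/6)Mv², so v² = v₀² + 2gh/(1+k).
v = √(5.77² + 2×9.81×2.38/1.667) = √61.31 ≈ 7.83 m/s.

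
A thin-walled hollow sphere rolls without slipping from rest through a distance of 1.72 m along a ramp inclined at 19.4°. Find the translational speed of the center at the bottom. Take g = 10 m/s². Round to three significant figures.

With I = (2/3)MR², the ratio k = I/(MR²) is 2/3.
Since it rolls without slipping, ω = v/R and KE = ½Mv² + ½Iω² = ½(1+k)Mv² = (5/6)Mv².
The vertical drop is h = L sinθ = 1.72 × sin19.4° = 0.5713 m.
Energy conservation: Mgh = (5/6)Mv², so v = √(2gh/(1+k)) = √(2 × 10 × 0.5713 / 1.667) ≈ 2.62 m/s.

v ≈ 2.62 m/s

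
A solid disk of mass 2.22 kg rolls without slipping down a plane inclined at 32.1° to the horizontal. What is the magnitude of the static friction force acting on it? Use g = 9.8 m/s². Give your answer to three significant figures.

With I = (1/2)MR², the ratio k = I/(MR²) is 0.5.
Translational: Mg sinθ − f = Ma. Rotational about the CM: fR = Iα = kMRa, so f = kMa.
Combining, a = g sinθ/(1+k) and f = kMa = kMg sinθ/(1+k).
f = 0.5 × 2.22 × 9.8 × sin32.1° / 1.5 ≈ 3.85 N.

f ≈ 3.85 N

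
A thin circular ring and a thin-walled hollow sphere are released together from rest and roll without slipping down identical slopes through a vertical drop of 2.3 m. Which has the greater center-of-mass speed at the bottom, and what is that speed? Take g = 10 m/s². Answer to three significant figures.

the thin-walled hollow sphere, at v ≈ 5.25 m/s

For rolling without slipping, Mgh = ½(1+k)Mv² where k = I/(MR²), so v = √(2gh/(1+k)).
Thin circular ring: k = 1, giving v = √(2×10×2.3/2) = 4.796 m/s.
Thin-walled hollow sphere: k = 2/3, giving v = √(2×10×2.3/1.667) = 5.254 m/s.
The smaller k wins: the thin-walled hollow sphere, at ≈ 5.25 m/s.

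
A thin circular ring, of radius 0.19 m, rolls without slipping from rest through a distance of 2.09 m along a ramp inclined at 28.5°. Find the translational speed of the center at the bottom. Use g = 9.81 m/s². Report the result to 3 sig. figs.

v ≈ 3.13 m/s

Here I = MR², so the shape factor k = I/(MR²) = 1.
Since it rolls without slipping, ω = v/R and KE = ½Mv² + ½Iω² = ½(1+k)Mv² = Mv².
The vertical drop is h = L sinθ = 2.09 × sin28.5° = 0.9973 m.
Setting Mgh = Mv² gives v = √(2gh/(1+k)) = √(2·9.81·0.9973/2) ≈ 3.13 m/s.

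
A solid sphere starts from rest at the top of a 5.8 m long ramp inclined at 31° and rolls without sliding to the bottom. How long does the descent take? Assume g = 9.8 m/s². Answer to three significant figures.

t ≈ 1.79 s

Here I = (2/5)MR², so the shape factor k = I/(MR²) = 0.4.
Along the incline Mg sinθ − f = Ma, and torque about the center fR = Iα = kMR²(a/R) gives f = kMa.
Hence a = g sinθ/(1+k) = 9.8×sin31°/1.4 = 3.605 m/s².
Starting from rest, L = ½at², so t = √(2L/a) = √(2×5.8/3.605) ≈ 1.79 s.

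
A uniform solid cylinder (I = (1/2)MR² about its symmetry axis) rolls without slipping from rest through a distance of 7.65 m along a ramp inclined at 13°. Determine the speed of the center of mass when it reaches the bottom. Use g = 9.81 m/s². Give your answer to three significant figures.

The moment of inertia is (1/2)MR², giving k ≡ I/(MR²) = 0.5.
Since it rolls without slipping, ω = v/R and KE = ½Mv² + ½Iω² = ½(1+k)Mv² = (3/4)Mv².
The vertical drop is h = L sinθ = 7.65 × sin13° = 1.721 m.
Setting Mgh = (3/4)Mv² gives v = √(2gh/(1+k)) = √(2·9.81·1.721/1.5) ≈ 4.74 m/s.

v ≈ 4.74 m/s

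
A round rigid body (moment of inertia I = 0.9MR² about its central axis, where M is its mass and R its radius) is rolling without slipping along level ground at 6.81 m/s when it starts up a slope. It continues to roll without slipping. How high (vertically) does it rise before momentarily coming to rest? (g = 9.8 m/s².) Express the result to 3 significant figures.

h ≈ 4.50 m

The moment of inertia is 0.9MR², giving k ≡ I/(MR²) = 0.9.
Since it rolls without slipping, ω = v/R and KE = ½Mv² + ½Iω² = ½(1+k)Mv² = (19/20)Mv².
All of this converts to potential energy at the highest point: (19/20)Mv₀² = Mgh.
Thus h = (1+k)v₀²/(2g) = 1.9 × 6.81² / (2 × 9.8) ≈ 4.50 m.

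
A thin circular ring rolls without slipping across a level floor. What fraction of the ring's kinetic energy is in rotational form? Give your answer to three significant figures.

For this body I = MR², i.e. k = I/(MR²) = 1.
With ω = v/R, KE_trans = ½Mv² and KE_rot = ½Iω² = ½kMv², so KE_total = ½(1+k)Mv².
The rotational fraction is therefore k/(1+k) = 1/2 ≈ 0.500.

fraction ≈ 0.500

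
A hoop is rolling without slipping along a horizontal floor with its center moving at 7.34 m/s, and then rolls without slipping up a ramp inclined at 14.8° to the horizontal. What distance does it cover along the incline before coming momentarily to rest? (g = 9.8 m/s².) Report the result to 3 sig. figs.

d ≈ 21.5 m

With I = MR², the ratio k = I/(MR²) is 1.
Since it rolls without slipping, ω = v/R and KE = ½Mv² + ½Iω² = ½(1+k)Mv² = Mv².
Setting this equal to Mgh gives the vertical rise h = (1+k)v₀²/(2g) = 2×7.34²/(2×9.8) = 5.498 m.
The distance along the slope is d = h/sinθ = 5.498/sin14.8° ≈ 21.5 m.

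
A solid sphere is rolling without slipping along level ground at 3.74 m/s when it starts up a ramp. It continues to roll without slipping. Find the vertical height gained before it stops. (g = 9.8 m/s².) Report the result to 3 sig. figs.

h ≈ 0.999 m

For this body I = (2/5)MR², i.e. k = I/(MR²) = 0.4.
Pure rolling means v = ωR; then KE = ½Mv² + ½I(v/R)² = ½(1+k)Mv² = (7/10)Mv².
At the top the kinetic energy is zero, so (7/10)Mv₀² = Mgh.
Thus h = (1+k)v₀²/(2g) = 1.4 × 3.74² / (2 × 9.8) ≈ 0.999 m.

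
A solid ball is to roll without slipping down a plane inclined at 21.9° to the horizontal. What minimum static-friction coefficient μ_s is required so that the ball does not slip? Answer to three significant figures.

μ_min ≈ 0.115

For this body I = (2/5)MR², i.e. k = I/(MR²) = 0.4.
Translational: Mg sinθ − f = Ma. Rotational about the CM: fR = Iα = kMRa, so f = kMa.
These give a = g sinθ/(1+k) and the required friction f = kMg sinθ/(1+k).
With N = Mg cosθ, the no-slip condition f ≤ μN gives μ_min = f/N = k tanθ/(1+k).
μ_min = 0.4 × tan21.9° / 1.4 ≈ 0.115.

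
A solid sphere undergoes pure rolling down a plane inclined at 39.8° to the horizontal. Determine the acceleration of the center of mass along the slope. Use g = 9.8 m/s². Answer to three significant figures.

For this body I = (2/5)MR², i.e. k = I/(MR²) = 0.4.
Translational: Mg sinθ − f = Ma. Rotational about the CM: fR = Iα = kMRa, so f = kMa.
Eliminating f: Mg sinθ = (1+k)Ma, so a = g sinθ/(1+k) = 9.8 × sin39.8° / 1.4 ≈ 4.48 m/s².

a ≈ 4.48 m/s²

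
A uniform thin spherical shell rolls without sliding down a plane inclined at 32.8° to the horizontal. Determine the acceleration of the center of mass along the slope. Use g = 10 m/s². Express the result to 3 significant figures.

Here I = (2/3)MR², so the shape factor k = I/(MR²) = 2/3.
Translational: Mg sinθ − f = Ma. Rotational about the CM: fR = Iα = kMRa, so f = kMa.
Eliminating f: Mg sinθ = (1+k)Ma, so a = g sinθ/(1+k) = 10 × sin32.8° / 1.667 ≈ 3.25 m/s².

a ≈ 3.25 m/s²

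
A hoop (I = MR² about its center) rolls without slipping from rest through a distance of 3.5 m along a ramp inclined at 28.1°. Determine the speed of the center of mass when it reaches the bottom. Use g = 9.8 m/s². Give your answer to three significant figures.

With I = MR², the ratio k = I/(MR²) is 1.
Since it rolls without slipping, ω = v/R and KE = ½Mv² + ½Iω² = ½(1+k)Mv² = Mv².
The vertical drop is h = L sinθ = 3.5 × sin28.1° = 1.649 m.
Energy conservation: Mgh = Mv², so v = √(2gh/(1+k)) = √(2 × 9.8 × 1.649 / 2) ≈ 4.02 m/s.

v ≈ 4.02 m/s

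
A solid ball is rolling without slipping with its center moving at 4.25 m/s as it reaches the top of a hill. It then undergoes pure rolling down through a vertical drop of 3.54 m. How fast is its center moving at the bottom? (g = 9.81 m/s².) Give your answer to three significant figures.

v ≈ 8.23 m/s

For this body I = (2/5)MR², i.e. k = I/(MR²) = 0.4.
Pure rolling means v = ωR; then KE = ½Mv² + ½I(v/R)² = ½(1+k)Mv² = (7/10)Mv².
Energy conservation: (7/10)Mv₀² + Mgh = (7/10)Mv², so v² = v₀² + 2gh/(1+k).
v = √(4.25² + 2×9.81×3.54/1.4) = √67.67 ≈ 8.23 m/s.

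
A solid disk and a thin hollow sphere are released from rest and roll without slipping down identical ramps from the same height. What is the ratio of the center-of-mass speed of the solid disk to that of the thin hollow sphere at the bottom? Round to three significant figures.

Each satisfies Mgh = ½(1+k)Mv² with k = I/(MR²), so v ∝ 1/√(1+k).
For the solid disk k = 0.5; for the thin hollow sphere k = 2/3.
v₁/v₂ = √((1+k₂)/(1+k₁)) = √(1.667/1.5) ≈ 1.05.

v_ratio ≈ 1.05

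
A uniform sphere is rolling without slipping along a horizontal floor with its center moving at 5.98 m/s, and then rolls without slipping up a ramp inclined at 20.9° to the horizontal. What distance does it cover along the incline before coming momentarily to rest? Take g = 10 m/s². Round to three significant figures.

With I = (2/5)MR², the ratio k = I/(MR²) is 0.4.
The rolling condition ω = v/R makes the rotational term ½I(v/R)² = ½kMv², so KE_total = ½(1+k)Mv² = (7/10)Mv².
Setting this equal to Mgh gives the vertical rise h = (1+k)v₀²/(2g) = 1.4×5.98²/(2×10) = 2.503 m.
The distance along the slope is d = h/sinθ = 2.503/sin20.9° ≈ 7.02 m.

d ≈ 7.02 m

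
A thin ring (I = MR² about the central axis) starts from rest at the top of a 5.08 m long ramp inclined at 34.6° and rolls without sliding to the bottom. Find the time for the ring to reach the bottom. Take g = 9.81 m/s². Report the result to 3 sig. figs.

For this body I = MR², i.e. k = I/(MR²) = 1.
Along the incline Mg sinθ − f = Ma, and torque about the center fR = Iα = kMR²(a/R) gives f = kMa.
Hence a = g sinθ/(1+k) = 9.81×sin34.6°/2 = 2.785 m/s².
Starting from rest, L = ½at², so t = √(2L/a) = √(2×5.08/2.785) ≈ 1.91 s.

t ≈ 1.91 s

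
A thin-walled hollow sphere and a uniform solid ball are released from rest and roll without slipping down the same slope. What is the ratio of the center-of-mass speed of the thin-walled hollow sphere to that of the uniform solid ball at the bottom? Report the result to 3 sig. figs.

Each satisfies Mgh = ½(1+k)Mv² with k = I/(MR²), so v ∝ 1/√(1+k).
For the thin-walled hollow sphere k = 2/3; for the uniform solid ball k = 0.4.
v₁/v₂ = √((1+k₂)/(1+k₁)) = √(1.4/1.667) ≈ 0.917.

v_ratio ≈ 0.917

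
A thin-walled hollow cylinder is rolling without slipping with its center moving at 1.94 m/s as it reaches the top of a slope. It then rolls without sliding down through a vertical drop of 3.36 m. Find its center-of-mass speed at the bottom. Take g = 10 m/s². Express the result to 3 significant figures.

With I = MR², the ratio k = I/(MR²) is 1.
The rolling condition ω = v/R makes the rotational term ½I(v/R)² = ½kMv², so KE_total = ½(1+k)Mv² = Mv².
Conserving energy between top and bottom: Mv² = Mv₀² + Mgh, hence v² = v₀² + 2gh/(1+k).
v = √(1.94² + 2×10×3.36/2) = √37.36 ≈ 6.11 m/s.

v ≈ 6.11 m/s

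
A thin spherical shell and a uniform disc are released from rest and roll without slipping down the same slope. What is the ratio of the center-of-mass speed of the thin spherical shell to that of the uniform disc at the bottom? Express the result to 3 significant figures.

v_ratio ≈ 0.949

Each satisfies Mgh = ½(1+k)Mv² with k = I/(MR²), so v ∝ 1/√(1+k).
For the thin spherical shell k = 2/3; for the uniform disc k = 0.5.
v₁/v₂ = √((1+k₂)/(1+k₁)) = √(1.5/1.667) ≈ 0.949.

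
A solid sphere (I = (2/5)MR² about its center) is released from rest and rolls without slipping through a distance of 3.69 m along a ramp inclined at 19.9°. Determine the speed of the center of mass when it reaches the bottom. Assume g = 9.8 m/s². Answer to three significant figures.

The moment of inertia is (2/5)MR², giving k ≡ I/(MR²) = 0.4.
Since it rolls without slipping, ω = v/R and KE = ½Mv² + ½Iω² = ½(1+k)Mv² = (7/10)Mv².
The vertical drop is h = L sinθ = 3.69 × sin19.9° = 1.256 m.
Setting Mgh = (7/10)Mv² gives v = √(2gh/(1+k)) = √(2·9.8·1.256/1.4) ≈ 4.19 m/s.

v ≈ 4.19 m/s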